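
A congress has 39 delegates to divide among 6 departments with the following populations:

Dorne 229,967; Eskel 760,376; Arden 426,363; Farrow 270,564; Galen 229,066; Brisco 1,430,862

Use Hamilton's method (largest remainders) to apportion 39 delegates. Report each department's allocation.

Total 3347198; standard divisor 3347198/39 ≈ 85825.59.
Standard quotas: Dorne 2.6795, Eskel 8.8595, Arden 4.9678, Farrow 3.1525, Galen 2.6690, Brisco 16.6717.
Lower quotas: Dorne 2, Eskel 8, Arden 4, Farrow 3, Galen 2, Brisco 16 (sum 35, leaving 4 seats).
Remainders in descending order: Arden 0.9678, Eskel 0.8595, Dorne 0.6795, Brisco 0.6717, Galen 0.6690, Farrow 0.1525.
The surplus seats go to Arden, Eskel, Dorne, Brisco.

Dorne 3, Eskel 9, Arden 5, Farrow 3, Galen 2, Brisco 17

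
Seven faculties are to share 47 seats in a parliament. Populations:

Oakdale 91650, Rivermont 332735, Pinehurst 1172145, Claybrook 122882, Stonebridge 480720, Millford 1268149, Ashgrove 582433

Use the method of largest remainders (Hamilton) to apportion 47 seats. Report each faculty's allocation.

Oakdale 1, Rivermont 4, Pinehurst 14, Claybrook 1, Stonebridge 5, Millford 15, Ashgrove 7

Standard divisor: 4050714 ÷ 47 ≈ 86185.404.
Standard quotas: Oakdale 1.0634, Rivermont 3.8607, Pinehurst 13.6003, Claybrook 1.4258, Stonebridge 5.5777, Millford 14.7142, Ashgrove 6.7579.
Lower quotas: Oakdale 1, Rivermont 3, Pinehurst 13, Claybrook 1, Stonebridge 5, Millford 14, Ashgrove 6 (sum 43, leaving 4 seats).
Remainders in descending order: Rivermont 0.8607, Ashgrove 0.7579, Millford 0.7142, Pinehurst 0.6003, Stonebridge 0.5777, Claybrook 0.4258, Oakdale 0.0634.
The surplus seats go to Rivermont, Ashgrove, Millford, Pinehurst.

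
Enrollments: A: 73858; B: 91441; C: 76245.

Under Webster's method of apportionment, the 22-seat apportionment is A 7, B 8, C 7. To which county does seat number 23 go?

B

Priority for the next seat is population ÷ (current seats + 0.5).
Priorities: A 9847.733, B 10757.765, C 10166.000.
Highest priority: B.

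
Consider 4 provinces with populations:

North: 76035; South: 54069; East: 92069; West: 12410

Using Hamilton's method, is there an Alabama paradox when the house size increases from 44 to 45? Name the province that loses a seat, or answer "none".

West

At 44 seats: North 14, South 10, East 17, West 3.
At 45 seats: North 15, South 10, East 18, West 2.
West drops from 3 to 2.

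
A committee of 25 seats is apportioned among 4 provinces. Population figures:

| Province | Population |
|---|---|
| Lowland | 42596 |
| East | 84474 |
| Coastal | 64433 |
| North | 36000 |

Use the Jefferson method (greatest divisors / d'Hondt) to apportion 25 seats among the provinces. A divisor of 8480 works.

Lowland: 5; East: 9; Coastal: 7; North: 4

With modified divisor 8480: modified quotas Lowland 5.023, East 9.962, Coastal 7.598, North 4.245.
Rounding down: Lowland 5, East 9, Coastal 7, North 4 (total 25).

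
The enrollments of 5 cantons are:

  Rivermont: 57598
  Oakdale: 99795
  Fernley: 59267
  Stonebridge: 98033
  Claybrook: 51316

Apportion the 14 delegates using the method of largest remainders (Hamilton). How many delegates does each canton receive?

The standard divisor is 366009/14 ≈ 26143.5.
Standard quotas: Rivermont 2.2031, Oakdale 3.8172, Fernley 2.2670, Stonebridge 3.7498, Claybrook 1.9629.
Lower quotas: Rivermont 2, Oakdale 3, Fernley 2, Stonebridge 3, Claybrook 1 (sum 11, leaving 3 seats).
Remainders in descending order: Claybrook 0.9629, Oakdale 0.8172, Stonebridge 0.7498, Fernley 0.2670, Rivermont 0.2031.
Largest remainders: Claybrook, Oakdale, Stonebridge receive the extra seats.

Rivermont 2; Oakdale 4; Fernley 2; Stonebridge 4; Claybrook 2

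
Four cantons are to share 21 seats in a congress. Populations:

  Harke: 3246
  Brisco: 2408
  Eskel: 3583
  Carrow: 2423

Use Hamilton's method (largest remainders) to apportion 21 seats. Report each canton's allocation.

Harke=6, Brisco=4, Eskel=7, Carrow=4

The standard divisor is 11660/21 ≈ 555.238.
Standard quotas: Harke 5.846, Brisco 4.337, Eskel 6.453, Carrow 4.364.
Lower quotas: Harke 5, Brisco 4, Eskel 6, Carrow 4 (sum 19, leaving 2 seats).
Remainders in descending order: Harke 0.846, Eskel 0.453, Carrow 0.364, Brisco 0.337.
Largest remainders: Harke, Eskel receive the extra seats.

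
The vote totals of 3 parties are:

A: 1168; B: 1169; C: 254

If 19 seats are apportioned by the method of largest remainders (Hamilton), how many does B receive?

9

Standard divisor: 2591 ÷ 19 ≈ 136.368.
Standard quotas: A 8.565, B 8.572, C 1.863.
Lower quotas: A 8, B 8, C 1 (sum 17, leaving 2 seats).
Remainders in descending order: C 0.863, B 0.572, A 0.565.
Largest remainders: C, B receive the extra seats.
B receives 9.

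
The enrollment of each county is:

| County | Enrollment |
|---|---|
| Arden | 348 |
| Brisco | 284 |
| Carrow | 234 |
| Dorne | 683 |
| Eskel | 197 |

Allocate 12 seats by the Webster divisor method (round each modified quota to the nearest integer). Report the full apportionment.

Arden=2; Brisco=2; Carrow=2; Dorne=5; Eskel=1

Standard divisor 1746/12 ≈ 145.5; standard quotas: Arden 2.392, Brisco 1.952, Carrow 1.608, Dorne 4.694, Eskel 1.354.
Rounding to the nearest integer gives Arden 2, Brisco 2, Carrow 2, Dorne 5, Eskel 1 — total 12, matching the house size, so no adjustment is needed.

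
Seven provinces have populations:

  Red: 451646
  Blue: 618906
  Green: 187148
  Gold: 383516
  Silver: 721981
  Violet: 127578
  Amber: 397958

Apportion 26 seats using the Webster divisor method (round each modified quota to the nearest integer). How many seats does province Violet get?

1

Standard divisor 2888733/26 ≈ 111105.115; standard quotas: Red 4.065, Blue 5.570, Green 1.684, Gold 3.452, Silver 6.498, Violet 1.148, Amber 3.582.
Rounding to the nearest integer gives Red 4, Blue 6, Green 2, Gold 3, Silver 6, Violet 1, Amber 4 — total 26, matching the house size, so no adjustment is needed.
Violet receives 1.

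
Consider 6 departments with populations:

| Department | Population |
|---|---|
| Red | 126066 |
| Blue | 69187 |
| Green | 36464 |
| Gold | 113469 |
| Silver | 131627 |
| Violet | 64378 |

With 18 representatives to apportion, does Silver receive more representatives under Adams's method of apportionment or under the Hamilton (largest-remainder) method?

Hamilton

Adams: Red 4, Blue 2, Green 2, Gold 4, Silver 4, Violet 2.
Hamilton: Red 4, Blue 2, Green 1, Gold 4, Silver 5, Violet 2.
Silver gets 4 under Adams and 5 under Hamilton.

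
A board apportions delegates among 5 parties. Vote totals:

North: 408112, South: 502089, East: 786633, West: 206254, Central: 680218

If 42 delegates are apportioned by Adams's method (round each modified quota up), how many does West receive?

4

Standard divisor 2583306/42 ≈ 61507.286; standard quotas: North 6.635, South 8.163, East 12.789, West 3.353, Central 11.059.
Rounding up gives 7, 9, 13, 4, 12 = 45 seats, so the divisor must be adjusted.
With modified divisor 66800: modified quotas North 6.109, South 7.516, East 11.776, West 3.088, Central 10.183.
Rounding up: North 7, South 8, East 12, West 4, Central 11 (total 42).
West receives 4.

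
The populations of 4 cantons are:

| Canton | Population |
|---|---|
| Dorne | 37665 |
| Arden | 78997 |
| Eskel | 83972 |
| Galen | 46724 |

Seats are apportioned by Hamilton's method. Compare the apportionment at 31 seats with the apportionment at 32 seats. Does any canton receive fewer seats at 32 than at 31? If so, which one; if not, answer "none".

none

At 31 seats: Dorne 5, Arden 10, Eskel 10, Galen 6.
At 32 seats: Dorne 5, Arden 10, Eskel 11, Galen 6.
No canton's allocation decreased.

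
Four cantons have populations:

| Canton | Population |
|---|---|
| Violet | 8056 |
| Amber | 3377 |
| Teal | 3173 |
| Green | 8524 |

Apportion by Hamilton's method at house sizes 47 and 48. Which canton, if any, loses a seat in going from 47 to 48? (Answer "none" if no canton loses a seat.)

Teal

At 47 seats: Violet 16, Amber 7, Teal 7, Green 17.
At 48 seats: Violet 17, Amber 7, Teal 6, Green 18.
Teal drops from 7 to 6.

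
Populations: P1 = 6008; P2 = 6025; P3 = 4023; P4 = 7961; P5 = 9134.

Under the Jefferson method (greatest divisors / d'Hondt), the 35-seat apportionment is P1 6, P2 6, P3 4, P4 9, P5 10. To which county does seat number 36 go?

Priority for the next seat is population ÷ (current seats + 1).
Priorities: P1 858.286, P2 860.714, P3 804.600, P4 796.100, P5 830.364.
Highest priority: P2.

P2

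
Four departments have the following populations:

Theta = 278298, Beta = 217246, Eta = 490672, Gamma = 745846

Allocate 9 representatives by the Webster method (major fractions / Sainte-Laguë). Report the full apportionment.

Standard divisor 1732062/9 ≈ 192451.333; standard quotas: Theta 1.446, Beta 1.129, Eta 2.550, Gamma 3.876.
Rounding to the nearest integer gives Theta 1, Beta 1, Eta 3, Gamma 4 — total 9, matching the house size, so no adjustment is needed.

Theta 1; Beta 1; Eta 3; Gamma 4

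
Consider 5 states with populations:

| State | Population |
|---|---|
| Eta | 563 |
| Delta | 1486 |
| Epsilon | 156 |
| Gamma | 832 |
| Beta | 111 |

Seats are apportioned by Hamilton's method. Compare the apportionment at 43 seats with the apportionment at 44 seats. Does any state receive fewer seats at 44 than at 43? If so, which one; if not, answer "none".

Beta

At 43 seats: Eta 8, Delta 20, Epsilon 2, Gamma 11, Beta 2.
At 44 seats: Eta 8, Delta 21, Epsilon 2, Gamma 12, Beta 1.
Beta drops from 2 to 1.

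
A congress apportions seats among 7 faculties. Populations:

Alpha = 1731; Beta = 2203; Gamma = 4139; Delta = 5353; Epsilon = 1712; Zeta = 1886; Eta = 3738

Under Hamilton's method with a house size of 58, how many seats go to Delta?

The standard divisor is 20762/58 ≈ 357.966.
Standard quotas: Alpha 4.8357, Beta 6.1542, Gamma 11.5626, Delta 14.9540, Epsilon 4.7826, Zeta 5.2687, Eta 10.4423.
Lower quotas: Alpha 4, Beta 6, Gamma 11, Delta 14, Epsilon 4, Zeta 5, Eta 10 (sum 54, leaving 4 seats).
Remainders in descending order: Delta 0.9540, Alpha 0.8357, Epsilon 0.7826, Gamma 0.5626, Eta 0.4423, Zeta 0.2687, Beta 0.1542.
The surplus seats go to Delta, Alpha, Epsilon, Gamma.
Delta receives 15.

15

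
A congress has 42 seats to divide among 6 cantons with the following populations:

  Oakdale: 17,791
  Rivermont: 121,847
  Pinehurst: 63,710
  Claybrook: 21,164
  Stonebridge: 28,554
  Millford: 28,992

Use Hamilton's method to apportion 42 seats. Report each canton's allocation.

Total 282058; standard divisor 282058/42 ≈ 6715.667.
Standard quotas: Oakdale 2.6492, Rivermont 18.1437, Pinehurst 9.4868, Claybrook 3.1514, Stonebridge 4.2518, Millford 4.3171.
Lower quotas: Oakdale 2, Rivermont 18, Pinehurst 9, Claybrook 3, Stonebridge 4, Millford 4 (sum 40, leaving 2 seats).
Remainders in descending order: Oakdale 0.6492, Pinehurst 0.4868, Millford 0.3171, Stonebridge 0.2518, Claybrook 0.1514, Rivermont 0.1437.
Largest remainders: Oakdale, Pinehurst receive the extra seats.

Oakdale 3, Rivermont 18, Pinehurst 10, Claybrook 3, Stonebridge 4, Millford 4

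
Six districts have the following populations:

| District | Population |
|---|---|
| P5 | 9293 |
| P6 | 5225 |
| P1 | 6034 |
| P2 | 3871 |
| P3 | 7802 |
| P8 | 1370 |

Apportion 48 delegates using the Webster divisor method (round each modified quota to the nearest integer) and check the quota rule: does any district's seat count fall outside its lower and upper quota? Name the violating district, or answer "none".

none

Standard quotas: P5 13.278, P6 7.465, P1 8.621, P2 5.531, P3 11.147, P8 1.957.
Webster allocation: P5 13, P6 7, P1 9, P2 6, P3 11, P8 2.
Every allocation lies between the lower and upper quota.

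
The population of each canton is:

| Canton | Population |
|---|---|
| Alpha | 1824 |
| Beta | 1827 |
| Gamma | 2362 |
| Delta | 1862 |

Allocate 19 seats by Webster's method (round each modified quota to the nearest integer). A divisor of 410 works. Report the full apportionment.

Alpha: 4, Beta: 4, Gamma: 6, Delta: 5

With modified divisor 410: modified quotas Alpha 4.449, Beta 4.456, Gamma 5.761, Delta 4.541.
Rounding to the nearest integer: Alpha 4, Beta 4, Gamma 6, Delta 5 (total 19).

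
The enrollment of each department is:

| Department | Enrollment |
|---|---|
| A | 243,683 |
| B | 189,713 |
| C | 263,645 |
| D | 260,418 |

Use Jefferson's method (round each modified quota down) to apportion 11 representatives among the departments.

Standard divisor 957459/11 ≈ 87041.727; standard quotas: A 2.800, B 2.180, C 3.029, D 2.992.
Rounding down gives 2, 2, 3, 2 = 9 seats, so the divisor must be adjusted.
With modified divisor 73600: modified quotas A 3.311, B 2.578, C 3.582, D 3.538.
Rounding down: A 3, B 2, C 3, D 3 (total 11).

A=3; B=2; C=3; D=3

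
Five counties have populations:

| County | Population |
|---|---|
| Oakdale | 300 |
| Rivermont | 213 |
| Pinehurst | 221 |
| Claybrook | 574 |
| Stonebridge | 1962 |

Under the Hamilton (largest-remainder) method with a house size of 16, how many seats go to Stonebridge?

10

Standard divisor: 3270 ÷ 16 ≈ 204.375.
Standard quotas: Oakdale 1.468, Rivermont 1.042, Pinehurst 1.081, Claybrook 2.809, Stonebridge 9.600.
Lower quotas: Oakdale 1, Rivermont 1, Pinehurst 1, Claybrook 2, Stonebridge 9 (sum 14, leaving 2 seats).
Remainders in descending order: Claybrook 0.809, Stonebridge 0.600, Oakdale 0.468, Pinehurst 0.081, Rivermont 0.042.
The surplus seats go to Claybrook, Stonebridge.
Stonebridge receives 10.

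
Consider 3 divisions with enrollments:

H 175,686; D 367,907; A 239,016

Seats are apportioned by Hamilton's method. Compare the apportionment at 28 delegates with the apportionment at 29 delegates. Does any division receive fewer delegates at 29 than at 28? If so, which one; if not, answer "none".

none

At 28 seats: H 6, D 13, A 9.
At 29 seats: H 6, D 14, A 9.
No division's allocation decreased.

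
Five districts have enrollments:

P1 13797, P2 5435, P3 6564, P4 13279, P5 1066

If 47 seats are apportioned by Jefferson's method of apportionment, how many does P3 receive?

Standard divisor 40141/47 ≈ 854.064; standard quotas: P1 16.155, P2 6.364, P3 7.686, P4 15.548, P5 1.248.
Rounding down gives 16, 6, 7, 15, 1 = 45 seats, so the divisor must be adjusted.
With modified divisor 816: modified quotas P1 16.908, P2 6.661, P3 8.044, P4 16.273, P5 1.306.
Rounding down: P1 16, P2 6, P3 8, P4 16, P5 1 (total 47).
P3 receives 8.

8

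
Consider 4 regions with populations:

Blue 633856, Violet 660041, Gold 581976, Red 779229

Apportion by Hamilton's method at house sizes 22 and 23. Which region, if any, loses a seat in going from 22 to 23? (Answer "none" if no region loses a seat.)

At 22 seats: Blue 5, Violet 6, Gold 5, Red 6.
At 23 seats: Blue 5, Violet 6, Gold 5, Red 7.
No region's allocation decreased.

none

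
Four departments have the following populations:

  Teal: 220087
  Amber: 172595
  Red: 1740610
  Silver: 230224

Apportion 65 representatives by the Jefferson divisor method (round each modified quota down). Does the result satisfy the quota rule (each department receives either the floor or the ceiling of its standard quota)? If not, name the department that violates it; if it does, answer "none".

Red

Standard quotas: Teal 6.053, Amber 4.747, Red 47.869, Silver 6.331.
Jefferson allocation: Teal 6, Amber 4, Red 49, Silver 6.
Red has quota 47.869 (lower 47, upper 48) but receives 49 — outside the quota interval.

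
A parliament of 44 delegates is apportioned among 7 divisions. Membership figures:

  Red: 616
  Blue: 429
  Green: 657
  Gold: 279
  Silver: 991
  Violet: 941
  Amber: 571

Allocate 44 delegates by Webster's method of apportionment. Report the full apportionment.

Standard divisor 4484/44 ≈ 101.909; standard quotas: Red 6.045, Blue 4.210, Green 6.447, Gold 2.738, Silver 9.724, Violet 9.234, Amber 5.603.
Rounding to the nearest integer gives Red 6, Blue 4, Green 6, Gold 3, Silver 10, Violet 9, Amber 6 — total 44, matching the house size, so no adjustment is needed.

Red 6; Blue 4; Green 6; Gold 3; Silver 10; Violet 9; Amber 6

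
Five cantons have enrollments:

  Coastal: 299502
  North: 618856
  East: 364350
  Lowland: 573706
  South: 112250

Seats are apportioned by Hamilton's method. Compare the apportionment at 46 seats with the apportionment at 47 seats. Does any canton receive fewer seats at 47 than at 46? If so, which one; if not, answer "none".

South

At 46 seats: Coastal 7, North 14, East 9, Lowland 13, South 3.
At 47 seats: Coastal 7, North 15, East 9, Lowland 14, South 2.
South drops from 3 to 2.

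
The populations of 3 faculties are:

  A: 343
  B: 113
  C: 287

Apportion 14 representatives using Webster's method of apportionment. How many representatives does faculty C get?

5

Standard divisor 743/14 ≈ 53.071; standard quotas: A 6.463, B 2.129, C 5.408.
Rounding to the nearest integer gives 6, 2, 5 = 13 seats, so the divisor must be adjusted.
With modified divisor 52.5: modified quotas A 6.533, B 2.152, C 5.467.
Rounding to the nearest integer: A 7, B 2, C 5 (total 14).
C receives 5.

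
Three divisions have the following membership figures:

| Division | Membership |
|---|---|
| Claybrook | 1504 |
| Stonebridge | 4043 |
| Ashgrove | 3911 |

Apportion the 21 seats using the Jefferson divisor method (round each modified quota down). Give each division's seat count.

Standard divisor 9458/21 ≈ 450.381; standard quotas: Claybrook 3.339, Stonebridge 8.977, Ashgrove 8.684.
Rounding down gives 3, 8, 8 = 19 seats, so the divisor must be adjusted.
With modified divisor 420: modified quotas Claybrook 3.581, Stonebridge 9.626, Ashgrove 9.312.
Rounding down: Claybrook 3, Stonebridge 9, Ashgrove 9 (total 21).

Claybrook=3; Stonebridge=9; Ashgrove=9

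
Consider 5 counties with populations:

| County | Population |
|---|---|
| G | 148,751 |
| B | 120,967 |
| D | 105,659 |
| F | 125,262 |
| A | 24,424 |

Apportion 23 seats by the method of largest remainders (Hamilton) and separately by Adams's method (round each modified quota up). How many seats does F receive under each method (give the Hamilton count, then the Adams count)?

Hamilton: G 7, B 5, D 5, F 5, A 1.
Adams: G 6, B 5, D 5, F 6, A 1.
F gets 5 under Hamilton and 6 under Adams.

5 and 6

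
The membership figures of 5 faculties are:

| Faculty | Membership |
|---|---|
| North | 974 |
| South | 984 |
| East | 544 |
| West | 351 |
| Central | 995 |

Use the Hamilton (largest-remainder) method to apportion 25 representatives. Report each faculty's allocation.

Standard divisor: 3848 ÷ 25 ≈ 153.92.
Standard quotas: North 6.328, South 6.393, East 3.534, West 2.280, Central 6.464.
Lower quotas: North 6, South 6, East 3, West 2, Central 6 (sum 23, leaving 2 seats).
Remainders in descending order: East 0.534, Central 0.464, South 0.393, North 0.328, West 0.280.
The surplus seats go to East, Central.

North 6; South 6; East 4; West 2; Central 7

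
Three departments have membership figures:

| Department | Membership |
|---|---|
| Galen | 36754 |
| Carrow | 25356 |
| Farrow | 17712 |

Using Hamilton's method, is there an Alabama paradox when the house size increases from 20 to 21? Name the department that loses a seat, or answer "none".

Farrow

At 20 seats: Galen 9, Carrow 6, Farrow 5.
At 21 seats: Galen 10, Carrow 7, Farrow 4.
Farrow drops from 5 to 4.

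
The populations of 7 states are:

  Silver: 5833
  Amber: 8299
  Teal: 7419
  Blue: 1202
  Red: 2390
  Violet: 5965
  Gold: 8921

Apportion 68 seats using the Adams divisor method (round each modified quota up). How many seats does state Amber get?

14

Standard divisor 40029/68 ≈ 588.662; standard quotas: Silver 9.909, Amber 14.098, Teal 12.603, Blue 2.042, Red 4.060, Violet 10.133, Gold 15.155.
Rounding up gives 10, 15, 13, 3, 5, 11, 16 = 73 seats, so the divisor must be adjusted.
With modified divisor 610: modified quotas Silver 9.562, Amber 13.605, Teal 12.162, Blue 1.970, Red 3.918, Violet 9.779, Gold 14.625.
Rounding up: Silver 10, Amber 14, Teal 13, Blue 2, Red 4, Violet 10, Gold 15 (total 68).
Amber receives 14.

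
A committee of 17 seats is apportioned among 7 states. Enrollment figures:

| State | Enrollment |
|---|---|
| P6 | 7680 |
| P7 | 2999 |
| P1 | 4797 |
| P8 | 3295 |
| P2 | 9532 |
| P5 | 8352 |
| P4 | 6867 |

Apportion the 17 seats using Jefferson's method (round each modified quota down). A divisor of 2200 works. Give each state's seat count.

P6: 3, P7: 1, P1: 2, P8: 1, P2: 4, P5: 3, P4: 3

With modified divisor 2200: modified quotas P6 3.491, P7 1.363, P1 2.180, P8 1.498, P2 4.333, P5 3.796, P4 3.121.
Rounding down: P6 3, P7 1, P1 2, P8 1, P2 4, P5 3, P4 3 (total 17).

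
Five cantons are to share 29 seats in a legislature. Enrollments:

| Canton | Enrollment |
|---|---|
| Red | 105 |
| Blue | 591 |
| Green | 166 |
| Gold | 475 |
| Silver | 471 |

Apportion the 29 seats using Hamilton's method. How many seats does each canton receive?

The standard divisor is 1808/29 ≈ 62.345.
Standard quotas: Red 1.684, Blue 9.480, Green 2.663, Gold 7.619, Silver 7.555.
Lower quotas: Red 1, Blue 9, Green 2, Gold 7, Silver 7 (sum 26, leaving 3 seats).
Remainders in descending order: Red 0.684, Green 0.663, Gold 0.619, Silver 0.555, Blue 0.480.
The surplus seats go to Red, Green, Gold.

Red 2; Blue 9; Green 3; Gold 8; Silver 7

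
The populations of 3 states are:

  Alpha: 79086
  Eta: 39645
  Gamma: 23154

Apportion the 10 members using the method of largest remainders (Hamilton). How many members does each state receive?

Total 141885; standard divisor 141885/10 ≈ 14188.5.
Standard quotas: Alpha 5.5740, Eta 2.7942, Gamma 1.6319.
Lower quotas: Alpha 5, Eta 2, Gamma 1 (sum 8, leaving 2 seats).
Remainders in descending order: Eta 0.7942, Gamma 0.6319, Alpha 0.5740.
Largest remainders: Eta, Gamma receive the extra seats.

Alpha: 5, Eta: 3, Gamma: 2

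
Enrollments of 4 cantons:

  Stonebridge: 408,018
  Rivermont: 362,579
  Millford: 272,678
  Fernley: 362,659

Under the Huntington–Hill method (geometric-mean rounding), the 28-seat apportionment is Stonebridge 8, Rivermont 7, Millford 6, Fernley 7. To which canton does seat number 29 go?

Priority for the next seat is population ÷ (√(s·(s+1))).
Priorities: Stonebridge 48085.382, Rivermont 48451.657, Millford 42075.129, Fernley 48462.347.
Highest priority: Fernley.

Fernley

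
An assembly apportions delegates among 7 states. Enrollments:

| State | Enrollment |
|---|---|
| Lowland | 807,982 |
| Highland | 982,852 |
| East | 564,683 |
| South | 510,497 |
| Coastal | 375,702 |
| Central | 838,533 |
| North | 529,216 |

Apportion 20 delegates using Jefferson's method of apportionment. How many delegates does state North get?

2

Standard divisor 4609465/20 ≈ 230473.25; standard quotas: Lowland 3.506, Highland 4.264, East 2.450, South 2.215, Coastal 1.630, Central 3.638, North 2.296.
Rounding down gives 3, 4, 2, 2, 1, 3, 2 = 17 seats, so the divisor must be adjusted.
With modified divisor 192400: modified quotas Lowland 4.199, Highland 5.108, East 2.935, South 2.653, Coastal 1.953, Central 4.358, North 2.751.
Rounding down: Lowland 4, Highland 5, East 2, South 2, Coastal 1, Central 4, North 2 (total 20).
North receives 2.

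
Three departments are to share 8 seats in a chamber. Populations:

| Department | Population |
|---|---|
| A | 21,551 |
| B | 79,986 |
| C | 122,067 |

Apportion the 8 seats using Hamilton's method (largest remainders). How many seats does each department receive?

Total 223604; standard divisor 223604/8 ≈ 27950.5.
Standard quotas: A 0.7710, B 2.8617, C 4.3673.
Lower quotas: A 0, B 2, C 4 (sum 6, leaving 2 seats).
Remainders in descending order: B 0.8617, A 0.7710, C 0.3673.
The surplus seats go to B, A.

A=1; B=3; C=4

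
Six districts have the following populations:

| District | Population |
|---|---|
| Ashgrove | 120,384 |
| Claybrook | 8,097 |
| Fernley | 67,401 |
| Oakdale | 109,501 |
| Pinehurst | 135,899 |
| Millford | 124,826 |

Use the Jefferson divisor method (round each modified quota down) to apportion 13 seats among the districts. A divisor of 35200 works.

Ashgrove=3, Claybrook=0, Fernley=1, Oakdale=3, Pinehurst=3, Millford=3

With modified divisor 35200: modified quotas Ashgrove 3.420, Claybrook 0.230, Fernley 1.915, Oakdale 3.111, Pinehurst 3.861, Millford 3.546.
Rounding down: Ashgrove 3, Claybrook 0, Fernley 1, Oakdale 3, Pinehurst 3, Millford 3 (total 13).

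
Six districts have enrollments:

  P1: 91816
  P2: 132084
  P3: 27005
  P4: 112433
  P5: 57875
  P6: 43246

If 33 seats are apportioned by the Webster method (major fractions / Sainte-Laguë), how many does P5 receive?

Standard divisor 464459/33 ≈ 14074.515; standard quotas: P1 6.524, P2 9.385, P3 1.919, P4 7.988, P5 4.112, P6 3.073.
Rounding to the nearest integer gives P1 7, P2 9, P3 2, P4 8, P5 4, P6 3 — total 33, matching the house size, so no adjustment is needed.
P5 receives 4.

4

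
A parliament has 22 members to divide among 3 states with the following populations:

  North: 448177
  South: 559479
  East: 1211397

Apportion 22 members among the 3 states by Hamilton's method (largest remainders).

The standard divisor is 2219053/22 ≈ 100866.045.
Standard quotas: North 4.4433, South 5.5468, East 12.0100.
Lower quotas: North 4, South 5, East 12 (sum 21, leaving 1 seat).
Remainders in descending order: South 0.5468, North 0.4433, East 0.0100.
Largest remainder: South receives the extra seat.

North=4, South=6, East=12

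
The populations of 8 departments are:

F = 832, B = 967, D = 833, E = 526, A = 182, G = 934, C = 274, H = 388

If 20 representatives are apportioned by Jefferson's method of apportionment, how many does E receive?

2

Standard divisor 4936/20 ≈ 246.8; standard quotas: F 3.371, B 3.918, D 3.375, E 2.131, A 0.737, G 3.784, C 1.110, H 1.572.
Rounding down gives 3, 3, 3, 2, 0, 3, 1, 1 = 16 seats, so the divisor must be adjusted.
With modified divisor 200: modified quotas F 4.160, B 4.835, D 4.165, E 2.630, A 0.910, G 4.670, C 1.370, H 1.940.
Rounding down: F 4, B 4, D 4, E 2, A 0, G 4, C 1, H 1 (total 20).
E receives 2.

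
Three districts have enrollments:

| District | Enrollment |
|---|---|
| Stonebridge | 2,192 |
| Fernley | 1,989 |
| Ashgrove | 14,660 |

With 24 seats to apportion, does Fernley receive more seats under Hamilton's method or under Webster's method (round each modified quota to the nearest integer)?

Webster

Hamilton: Stonebridge 3, Fernley 2, Ashgrove 19.
Webster: Stonebridge 3, Fernley 3, Ashgrove 18.
Fernley gets 2 under Hamilton and 3 under Webster.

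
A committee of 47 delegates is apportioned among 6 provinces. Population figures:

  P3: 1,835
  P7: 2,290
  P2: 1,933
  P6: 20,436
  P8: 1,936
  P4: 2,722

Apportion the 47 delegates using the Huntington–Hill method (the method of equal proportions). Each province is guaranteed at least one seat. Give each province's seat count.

With divisor 666: modified quotas P3 2.755, P7 3.438, P2 2.902, P6 30.685, P8 2.907, P4 4.087.
Geometric-mean thresholds: P3 √(2·3)=2.449, P7 √(3·4)=3.464, P2 √(2·3)=2.449, P6 √(30·31)=30.496, P8 √(2·3)=2.449, P4 √(4·5)=4.472.
Each quota rounded against its threshold gives P3 3, P7 3, P2 3, P6 31, P8 3, P4 4 (total 47).

P3 3, P7 3, P2 3, P6 31, P8 3, P4 4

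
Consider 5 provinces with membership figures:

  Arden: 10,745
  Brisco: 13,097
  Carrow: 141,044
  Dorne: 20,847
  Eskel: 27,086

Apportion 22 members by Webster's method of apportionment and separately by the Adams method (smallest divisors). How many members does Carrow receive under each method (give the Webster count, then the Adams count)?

Webster: Arden 1, Brisco 1, Carrow 15, Dorne 2, Eskel 3.
Adams: Arden 1, Brisco 2, Carrow 14, Dorne 2, Eskel 3.
Carrow gets 15 under Webster and 14 under Adams.

15 and 14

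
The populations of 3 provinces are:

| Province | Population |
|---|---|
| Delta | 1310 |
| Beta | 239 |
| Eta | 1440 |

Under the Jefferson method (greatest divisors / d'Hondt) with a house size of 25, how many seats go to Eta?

Standard divisor 2989/25 ≈ 119.56; standard quotas: Delta 10.957, Beta 1.999, Eta 12.044.
Rounding down gives 10, 1, 12 = 23 seats, so the divisor must be adjusted.
With modified divisor 115: modified quotas Delta 11.391, Beta 2.078, Eta 12.522.
Rounding down: Delta 11, Beta 2, Eta 12 (total 25).
Eta receives 12.

12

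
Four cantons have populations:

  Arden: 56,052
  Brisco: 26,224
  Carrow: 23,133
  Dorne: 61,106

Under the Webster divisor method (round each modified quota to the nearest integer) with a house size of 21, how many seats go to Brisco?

Standard divisor 166515/21 ≈ 7929.286; standard quotas: Arden 7.069, Brisco 3.307, Carrow 2.917, Dorne 7.706.
Rounding to the nearest integer gives Arden 7, Brisco 3, Carrow 3, Dorne 8 — total 21, matching the house size, so no adjustment is needed.
Brisco receives 3.

3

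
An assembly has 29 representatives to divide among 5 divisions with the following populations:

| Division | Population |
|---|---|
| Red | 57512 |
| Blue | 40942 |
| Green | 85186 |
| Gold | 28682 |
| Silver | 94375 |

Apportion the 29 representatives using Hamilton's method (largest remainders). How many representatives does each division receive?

Total 306697; standard divisor 306697/29 ≈ 10575.759.
Standard quotas: Red 5.4381, Blue 3.8713, Green 8.0548, Gold 2.7121, Silver 8.9237.
Lower quotas: Red 5, Blue 3, Green 8, Gold 2, Silver 8 (sum 26, leaving 3 seats).
Remainders in descending order: Silver 0.9237, Blue 0.8713, Gold 0.7121, Red 0.4381, Green 0.0548.
The surplus seats go to Silver, Blue, Gold.

Red=5, Blue=4, Green=8, Gold=3, Silver=9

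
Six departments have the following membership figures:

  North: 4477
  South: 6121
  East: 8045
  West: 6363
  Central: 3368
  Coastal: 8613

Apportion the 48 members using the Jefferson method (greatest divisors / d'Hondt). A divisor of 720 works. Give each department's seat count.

With modified divisor 720: modified quotas North 6.218, South 8.501, East 11.174, West 8.838, Central 4.678, Coastal 11.963.
Rounding down: North 6, South 8, East 11, West 8, Central 4, Coastal 11 (total 48).

North=6, South=8, East=11, West=8, Central=4, Coastal=11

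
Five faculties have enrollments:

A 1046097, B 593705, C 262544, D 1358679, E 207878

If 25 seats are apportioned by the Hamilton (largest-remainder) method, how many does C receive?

2

Standard divisor: 3468903 ÷ 25 ≈ 138756.12.
Standard quotas: A 7.5391, B 4.2788, C 1.8921, D 9.7918, E 1.4982.
Lower quotas: A 7, B 4, C 1, D 9, E 1 (sum 22, leaving 3 seats).
Remainders in descending order: C 0.8921, D 0.7918, A 0.5391, E 0.4982, B 0.2788.
Largest remainders: C, D, A receive the extra seats.
C receives 2.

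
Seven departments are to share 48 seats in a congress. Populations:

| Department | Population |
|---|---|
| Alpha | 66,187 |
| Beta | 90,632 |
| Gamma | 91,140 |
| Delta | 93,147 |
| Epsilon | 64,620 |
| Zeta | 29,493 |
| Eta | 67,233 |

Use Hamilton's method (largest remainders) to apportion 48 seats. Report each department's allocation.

Standard divisor: 502452 ÷ 48 ≈ 10467.75.
Standard quotas: Alpha 6.3229, Beta 8.6582, Gamma 8.7067, Delta 8.8985, Epsilon 6.1732, Zeta 2.8175, Eta 6.4229.
Lower quotas: Alpha 6, Beta 8, Gamma 8, Delta 8, Epsilon 6, Zeta 2, Eta 6 (sum 44, leaving 4 seats).
Remainders in descending order: Delta 0.8985, Zeta 0.8175, Gamma 0.7067, Beta 0.6582, Eta 0.4229, Alpha 0.3229, Epsilon 0.1732.
Largest remainders: Delta, Zeta, Gamma, Beta receive the extra seats.

Alpha=6, Beta=9, Gamma=9, Delta=9, Epsilon=6, Zeta=3, Eta=6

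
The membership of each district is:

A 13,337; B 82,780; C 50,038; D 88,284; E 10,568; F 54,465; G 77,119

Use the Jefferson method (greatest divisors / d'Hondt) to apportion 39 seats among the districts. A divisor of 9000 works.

With modified divisor 9000: modified quotas A 1.482, B 9.198, C 5.560, D 9.809, E 1.174, F 6.052, G 8.569.
Rounding down: A 1, B 9, C 5, D 9, E 1, F 6, G 8 (total 39).

A 1; B 9; C 5; D 9; E 1; F 6; G 8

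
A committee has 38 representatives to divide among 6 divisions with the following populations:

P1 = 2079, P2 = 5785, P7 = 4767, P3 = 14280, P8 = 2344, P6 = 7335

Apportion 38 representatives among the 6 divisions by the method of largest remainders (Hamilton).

P1=2, P2=6, P7=5, P3=15, P8=2, P6=8

The standard divisor is 36590/38 ≈ 962.895.
Standard quotas: P1 2.1591, P2 6.0079, P7 4.9507, P3 14.8303, P8 2.4343, P6 7.6177.
Lower quotas: P1 2, P2 6, P7 4, P3 14, P8 2, P6 7 (sum 35, leaving 3 seats).
Remainders in descending order: P7 0.9507, P3 0.8303, P6 0.6177, P8 0.4343, P1 0.1591, P2 0.0079.
The surplus seats go to P7, P3, P6.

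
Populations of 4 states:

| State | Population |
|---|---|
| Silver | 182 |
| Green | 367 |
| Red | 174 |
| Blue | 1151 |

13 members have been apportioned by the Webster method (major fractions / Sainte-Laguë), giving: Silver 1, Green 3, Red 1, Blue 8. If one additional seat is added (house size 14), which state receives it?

Blue

Priority for the next seat is population ÷ (current seats + 0.5).
Priorities: Silver 121.333, Green 104.857, Red 116.000, Blue 135.412.
Highest priority: Blue.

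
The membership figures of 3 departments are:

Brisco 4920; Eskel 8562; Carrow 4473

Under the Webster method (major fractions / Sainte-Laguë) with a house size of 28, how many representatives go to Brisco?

Standard divisor 17955/28 ≈ 641.25; standard quotas: Brisco 7.673, Eskel 13.352, Carrow 6.975.
Rounding to the nearest integer gives Brisco 8, Eskel 13, Carrow 7 — total 28, matching the house size, so no adjustment is needed.
Brisco receives 8.

8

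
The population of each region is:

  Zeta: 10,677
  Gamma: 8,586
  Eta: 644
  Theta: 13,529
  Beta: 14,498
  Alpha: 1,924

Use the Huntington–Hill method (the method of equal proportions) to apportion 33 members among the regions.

With divisor 1548: modified quotas Zeta 6.897, Gamma 5.547, Eta 0.416, Theta 8.740, Beta 9.366, Alpha 1.243.
Geometric-mean thresholds: Zeta √(6·7)=6.481, Gamma √(5·6)=5.477, Eta (min 1), Theta √(8·9)=8.485, Beta √(9·10)=9.487, Alpha √(1·2)=1.414.
Each quota rounded against its threshold gives Zeta 7, Gamma 6, Eta 1, Theta 9, Beta 9, Alpha 1 (total 33).

Zeta=7; Gamma=6; Eta=1; Theta=9; Beta=9; Alpha=1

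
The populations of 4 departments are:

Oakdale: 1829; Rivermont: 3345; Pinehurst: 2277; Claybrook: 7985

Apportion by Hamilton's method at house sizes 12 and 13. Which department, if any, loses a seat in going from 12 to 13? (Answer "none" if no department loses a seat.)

At 12 seats: Oakdale 1, Rivermont 3, Pinehurst 2, Claybrook 6.
At 13 seats: Oakdale 1, Rivermont 3, Pinehurst 2, Claybrook 7.
No department's allocation decreased.

none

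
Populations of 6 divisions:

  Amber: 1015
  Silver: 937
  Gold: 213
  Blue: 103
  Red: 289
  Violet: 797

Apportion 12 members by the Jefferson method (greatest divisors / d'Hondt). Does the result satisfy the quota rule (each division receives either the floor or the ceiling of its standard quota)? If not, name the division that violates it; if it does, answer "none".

none

Standard quotas: Amber 3.631, Silver 3.352, Gold 0.762, Blue 0.369, Red 1.034, Violet 2.852.
Jefferson allocation: Amber 4, Silver 4, Gold 0, Blue 0, Red 1, Violet 3.
Every allocation lies between the lower and upper quota.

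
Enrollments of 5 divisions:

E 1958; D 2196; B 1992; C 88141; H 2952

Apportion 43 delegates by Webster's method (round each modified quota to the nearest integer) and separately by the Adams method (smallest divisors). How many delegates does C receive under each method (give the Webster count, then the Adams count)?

Webster: E 1, D 1, B 1, C 39, H 1.
Adams: E 1, D 1, B 1, C 38, H 2.
C gets 39 under Webster and 38 under Adams.

39 and 38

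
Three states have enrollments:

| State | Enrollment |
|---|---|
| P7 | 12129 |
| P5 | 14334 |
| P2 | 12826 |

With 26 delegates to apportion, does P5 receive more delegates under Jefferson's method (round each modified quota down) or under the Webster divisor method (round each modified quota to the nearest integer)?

Jefferson: P7 8, P5 10, P2 8.
Webster: P7 8, P5 9, P2 9.
P5 gets 10 under Jefferson and 9 under Webster.

Jefferson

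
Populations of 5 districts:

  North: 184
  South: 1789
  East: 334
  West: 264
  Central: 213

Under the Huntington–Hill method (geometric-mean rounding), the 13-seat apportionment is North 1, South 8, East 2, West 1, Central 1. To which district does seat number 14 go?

South

Priority for the next seat is population ÷ (√(s·(s+1))).
Priorities: North 130.108, South 210.836, East 136.355, West 186.676, Central 150.614.
Highest priority: South.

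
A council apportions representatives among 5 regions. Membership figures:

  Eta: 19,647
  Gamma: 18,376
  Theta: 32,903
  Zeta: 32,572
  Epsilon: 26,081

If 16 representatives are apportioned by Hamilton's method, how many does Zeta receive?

The standard divisor is 129579/16 ≈ 8098.688.
Standard quotas: Eta 2.4259, Gamma 2.2690, Theta 4.0628, Zeta 4.0219, Epsilon 3.2204.
Lower quotas: Eta 2, Gamma 2, Theta 4, Zeta 4, Epsilon 3 (sum 15, leaving 1 seat).
Remainders in descending order: Eta 0.4259, Gamma 0.2690, Epsilon 0.2204, Theta 0.0628, Zeta 0.0219.
The surplus seat goes to Eta.
Zeta receives 4.

4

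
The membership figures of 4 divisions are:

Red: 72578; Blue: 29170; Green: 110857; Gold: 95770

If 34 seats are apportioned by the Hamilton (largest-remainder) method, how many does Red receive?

8

Total 308375; standard divisor 308375/34 ≈ 9069.853.
Standard quotas: Red 8.0021, Blue 3.2161, Green 12.2226, Gold 10.5592.
Lower quotas: Red 8, Blue 3, Green 12, Gold 10 (sum 33, leaving 1 seat).
Remainders in descending order: Gold 0.5592, Green 0.2226, Blue 0.2161, Red 0.0021.
Largest remainder: Gold receives the extra seat.
Red receives 8.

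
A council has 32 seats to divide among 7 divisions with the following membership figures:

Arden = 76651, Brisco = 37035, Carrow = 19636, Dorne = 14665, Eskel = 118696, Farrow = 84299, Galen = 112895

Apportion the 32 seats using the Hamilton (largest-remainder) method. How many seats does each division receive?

Arden: 5; Brisco: 3; Carrow: 1; Dorne: 1; Eskel: 8; Farrow: 6; Galen: 8

The standard divisor is 463877/32 ≈ 14496.156.
Standard quotas: Arden 5.2877, Brisco 2.5548, Carrow 1.3546, Dorne 1.0116, Eskel 8.1881, Farrow 5.8153, Galen 7.7879.
Lower quotas: Arden 5, Brisco 2, Carrow 1, Dorne 1, Eskel 8, Farrow 5, Galen 7 (sum 29, leaving 3 seats).
Remainders in descending order: Farrow 0.8153, Galen 0.7879, Brisco 0.5548, Carrow 0.3546, Arden 0.2877, Eskel 0.1881, Dorne 0.0116.
The surplus seats go to Farrow, Galen, Brisco.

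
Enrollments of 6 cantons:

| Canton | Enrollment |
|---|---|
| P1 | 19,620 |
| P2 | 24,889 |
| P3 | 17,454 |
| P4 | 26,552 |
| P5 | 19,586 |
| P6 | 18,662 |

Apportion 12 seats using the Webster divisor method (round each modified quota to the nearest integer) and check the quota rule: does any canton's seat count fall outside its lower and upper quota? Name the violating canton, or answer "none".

none

Standard quotas: P1 1.857, P2 2.356, P3 1.652, P4 2.514, P5 1.854, P6 1.767.
Webster allocation: P1 2, P2 2, P3 2, P4 2, P5 2, P6 2.
Every allocation lies between the lower and upper quota.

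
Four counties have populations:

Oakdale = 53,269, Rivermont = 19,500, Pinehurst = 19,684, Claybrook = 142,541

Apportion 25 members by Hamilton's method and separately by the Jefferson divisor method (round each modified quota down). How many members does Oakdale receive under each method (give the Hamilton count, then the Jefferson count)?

Hamilton: Oakdale 6, Rivermont 2, Pinehurst 2, Claybrook 15.
Jefferson: Oakdale 5, Rivermont 2, Pinehurst 2, Claybrook 16.
Oakdale gets 6 under Hamilton and 5 under Jefferson.

6 and 5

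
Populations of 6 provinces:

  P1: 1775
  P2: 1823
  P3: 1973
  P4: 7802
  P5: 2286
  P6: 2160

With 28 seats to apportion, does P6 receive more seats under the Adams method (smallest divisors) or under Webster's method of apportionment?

Adams: P1 3, P2 3, P3 3, P4 11, P5 4, P6 4.
Webster: P1 3, P2 3, P3 3, P4 12, P5 4, P6 3.
P6 gets 4 under Adams and 3 under Webster.

Adams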